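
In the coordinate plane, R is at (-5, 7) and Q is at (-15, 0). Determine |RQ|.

d = sqrt((-10)^2 + (-7)^2) = sqrt(149)

sqrt(149)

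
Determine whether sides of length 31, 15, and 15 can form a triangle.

No.
The triangle inequality is violated: 15 + 15 = 30 ≤ 31.
These lengths cannot form a triangle.

No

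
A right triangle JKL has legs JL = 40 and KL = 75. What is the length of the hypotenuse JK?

By the Pythagorean theorem: JK^2 = JL^2 + KL^2
JK^2 = 40^2 + 75^2 = 1600 + 5625 = 7225
JK = sqrt(7225) = 85

85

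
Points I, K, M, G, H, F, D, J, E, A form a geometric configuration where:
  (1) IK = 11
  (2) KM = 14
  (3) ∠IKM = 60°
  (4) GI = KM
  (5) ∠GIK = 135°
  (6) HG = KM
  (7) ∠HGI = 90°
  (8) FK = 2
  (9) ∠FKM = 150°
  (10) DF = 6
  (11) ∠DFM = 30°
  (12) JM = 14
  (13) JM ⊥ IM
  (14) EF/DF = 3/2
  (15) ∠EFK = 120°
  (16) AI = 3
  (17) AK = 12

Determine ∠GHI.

From the given relations: HG = KM = 14; GI = KM = 14.
Step 1: By the law of cosines on triangle HGI: HI² = 14² + 14² − 2·14·14·cos(90°) = 392, so HI = 14·√2.
Step 2: By the inverse law of cosines on triangle GHI: cos(∠GHI) = (14² + (14·√2)² − 14²) / (2·14·14·√2) = 392/554.37 = 0.7071, so ∠GHI = 45°.

Therefore, the measure of angle ∠GHI = 45°.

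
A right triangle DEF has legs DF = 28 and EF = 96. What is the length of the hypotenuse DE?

By the Pythagorean theorem: DE^2 = DF^2 + EF^2
DE^2 = 28^2 + 96^2 = 784 + 9216 = 10000
DE = sqrt(10000) = 100

100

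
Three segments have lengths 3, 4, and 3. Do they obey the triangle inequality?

Check all three triangle inequalities:
3 + 4 = 7 > 3 ✓
3 + 3 = 6 > 4 ✓
4 + 3 = 7 > 3 ✓
All conditions hold, so these sides form a valid triangle.

Yes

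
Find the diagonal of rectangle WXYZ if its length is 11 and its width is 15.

A rectangle's diagonal splits it into two right triangles, with the diagonal as the hypotenuse.
By the Pythagorean theorem, d^2 = 11^2 + 15^2 = 346.
Therefore d = sqrt(346).

sqrt(346)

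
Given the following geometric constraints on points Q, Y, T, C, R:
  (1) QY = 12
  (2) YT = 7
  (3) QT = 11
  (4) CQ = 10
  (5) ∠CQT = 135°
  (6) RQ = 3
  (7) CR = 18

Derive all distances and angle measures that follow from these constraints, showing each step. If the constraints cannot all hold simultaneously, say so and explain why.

These constraints are not satisfiable: by the triangle inequality in triangle QCR, (4) CQ = 10 and (6) RQ = 3 force CR ≤ 10 + 3 = 13, but (7) says CR = 18. No planar figure meets all of them, so nothing further can be derived.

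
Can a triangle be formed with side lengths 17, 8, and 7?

The longest side is 17. The other two sides sum to 7 + 8 = 15.
Since 15 ≤ 17, the two shorter sides cannot reach around to close the triangle.

No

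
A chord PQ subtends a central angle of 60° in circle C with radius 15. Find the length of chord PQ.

Chord length = 2r sin(θ/2)
= 2 × 15 × sin(60°/2)
= 2 × 15 × sin(30°)
= 15

15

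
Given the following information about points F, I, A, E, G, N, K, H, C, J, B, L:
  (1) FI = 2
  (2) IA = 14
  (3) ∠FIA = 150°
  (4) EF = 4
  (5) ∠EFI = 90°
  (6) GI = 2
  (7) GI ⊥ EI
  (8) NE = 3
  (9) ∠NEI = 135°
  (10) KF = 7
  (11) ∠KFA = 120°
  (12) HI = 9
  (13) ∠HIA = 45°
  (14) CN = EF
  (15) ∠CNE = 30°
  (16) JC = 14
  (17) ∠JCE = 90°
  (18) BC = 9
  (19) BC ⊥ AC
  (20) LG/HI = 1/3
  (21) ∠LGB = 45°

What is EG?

Step 1: By the law of cosines on triangle EFI: EI² = 4² + 2² − 2·4·2·cos(90°) = 20, so EI = 2·√5.
Step 2: By the law of cosines on triangle EIG: EG² = (2·√5)² + 2² − 2·2·√5·2·cos(90°) = 24, so EG = 2·√6.

Therefore, the length of EG = 2·√6.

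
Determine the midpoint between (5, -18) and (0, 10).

M = ((x₁ + x₂)/2, (y₁ + y₂)/2)
= ((5 + 0)/2, (-18 + 10)/2)
= (5/2, -8/2) = (5/2, -4)

(5/2, -4)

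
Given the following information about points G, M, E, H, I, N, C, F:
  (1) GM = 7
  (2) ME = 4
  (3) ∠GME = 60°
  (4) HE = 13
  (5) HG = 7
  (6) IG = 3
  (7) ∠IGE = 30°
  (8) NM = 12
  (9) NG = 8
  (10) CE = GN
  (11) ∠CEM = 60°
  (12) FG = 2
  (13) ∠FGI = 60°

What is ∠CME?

From the given relations: CE = GN = 8.
Step 1: By the law of cosines on triangle MEC: MC² = 4² + 8² − 2·4·8·cos(60°) = 48, so MC = 4·√3.
Step 2: By the inverse law of cosines on triangle CME: cos(∠CME) = ((4·√3)² + 4² − 8²) / (2·4·√3·4) = 0/55.43 = 0, so ∠CME = 90°.

Therefore, the measure of angle ∠CME = 90°.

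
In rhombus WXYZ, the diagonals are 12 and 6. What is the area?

Area = (12 * 6) / 2 = 72 / 2 = 36

36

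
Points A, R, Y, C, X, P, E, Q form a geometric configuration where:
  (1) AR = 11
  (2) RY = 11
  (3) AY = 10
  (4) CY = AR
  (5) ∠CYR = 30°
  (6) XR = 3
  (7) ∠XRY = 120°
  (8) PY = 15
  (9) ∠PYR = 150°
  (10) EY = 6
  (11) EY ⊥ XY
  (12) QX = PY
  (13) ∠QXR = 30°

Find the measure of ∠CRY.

From the given relations: CY = AR = 11.
Step 1: By the law of cosines on triangle RYC: RC² = 11² + 11² − 2·11·11·cos(30°) = 32.42, so RC ≈ 5.69.
Step 2: By the inverse law of cosines on triangle CRY: cos(∠CRY) = (5.69² + 11² − 11²) / (2·5.69·11) = 32.42/125.27 = 0.2588, so ∠CRY = 75°.

Therefore, the measure of angle ∠CRY = 75°.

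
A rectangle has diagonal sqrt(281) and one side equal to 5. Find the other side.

b = sqrt(d^2 - a^2) = sqrt(281 - 25) = sqrt(256) = 16

16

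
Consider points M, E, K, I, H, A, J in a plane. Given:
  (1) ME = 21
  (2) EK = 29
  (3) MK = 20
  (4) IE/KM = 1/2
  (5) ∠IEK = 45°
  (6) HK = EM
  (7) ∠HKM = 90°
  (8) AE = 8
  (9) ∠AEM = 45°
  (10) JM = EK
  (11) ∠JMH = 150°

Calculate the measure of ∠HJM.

From the given relations: HK = EM = 21; JM = EK = 29.
Step 1: By the law of cosines on triangle HKM: HM² = 21² + 20² − 2·21·20·cos(90°) = 841, so HM = 29.
Step 2: By the law of cosines on triangle JMH: JH² = 29² + 29² − 2·29·29·cos(150°) = 3138.65, so JH ≈ 56.02.
Step 3: By the inverse law of cosines on triangle HJM: cos(∠HJM) = (56.02² + 29² − 29²) / (2·56.02·29) = 3138.65/3249.37 = 0.9659, so ∠HJM = 15°.

Therefore, the measure of angle ∠HJM = 15°.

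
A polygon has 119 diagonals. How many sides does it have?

Using d = n(n - 3)/2, we solve 119 = n(n - 3)/2.
So n(n - 3) = 238.
Testing n = 17: 17 * 14 = 238 = 238. Correct.
The polygon has 17 sides.

17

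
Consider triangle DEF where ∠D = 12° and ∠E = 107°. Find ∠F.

By the triangle angle sum property, the three interior angles of any triangle add up to 180°.
We know angle D = 12° and angle E = 107°, so their sum is 119°.
Therefore angle F = 180° - 119° = 61°.

61 degrees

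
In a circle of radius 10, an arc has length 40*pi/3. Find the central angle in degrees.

The full circumference is 2πr = 20*pi.
The arc is 40*pi/3 / 20*pi = 2/3 of the full circle.
So the central angle = 2/3 × 360° = 240°.

240°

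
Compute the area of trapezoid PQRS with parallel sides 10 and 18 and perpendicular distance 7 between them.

Area of a trapezoid = (base1 + base2) * height / 2
Area = (10 + 18) * 7 / 2
Area = 28 * 7 / 2
Area = 196 / 2
Area = 98

98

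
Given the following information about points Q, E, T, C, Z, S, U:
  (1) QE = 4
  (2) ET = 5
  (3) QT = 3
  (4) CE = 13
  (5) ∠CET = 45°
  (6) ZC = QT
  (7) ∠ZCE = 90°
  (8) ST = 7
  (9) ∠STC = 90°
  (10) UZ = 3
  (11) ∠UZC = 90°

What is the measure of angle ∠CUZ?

From the given relations: ZC = QT = 3.
Step 1: By the law of cosines on triangle UZC: UC² = 3² + 3² − 2·3·3·cos(90°) = 18, so UC = 3·√2.
Step 2: By the inverse law of cosines on triangle CUZ: cos(∠CUZ) = ((3·√2)² + 3² − 3²) / (2·3·√2·3) = 18/25.46 = 0.7071, so ∠CUZ = 45°.

Therefore, the measure of angle ∠CUZ = 45°.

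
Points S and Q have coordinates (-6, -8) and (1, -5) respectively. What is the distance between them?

d = sqrt((1 - -6)^2 + (-5 - -8)^2)
d = sqrt(7^2 + 3^2)
d = sqrt(49 + 9)
d = sqrt(58)

sqrt(58)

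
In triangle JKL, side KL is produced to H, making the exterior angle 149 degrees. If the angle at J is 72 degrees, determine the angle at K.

The exterior angle theorem states that an exterior angle equals the sum of the two non-adjacent interior angles.
So 149 = 72 + angle K, which gives angle K = 149 - 72 = 77 degrees.

77 degrees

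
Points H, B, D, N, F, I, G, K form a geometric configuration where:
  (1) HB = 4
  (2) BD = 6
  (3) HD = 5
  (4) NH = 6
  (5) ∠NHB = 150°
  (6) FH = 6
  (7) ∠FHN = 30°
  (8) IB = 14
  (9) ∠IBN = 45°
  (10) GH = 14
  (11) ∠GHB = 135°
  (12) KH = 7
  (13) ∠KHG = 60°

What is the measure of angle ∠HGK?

Step 1: By the law of cosines on triangle GHK: GK² = 14² + 7² − 2·14·7·cos(60°) = 147, so GK = 7·√3.
Step 2: By the inverse law of cosines on triangle HGK: cos(∠HGK) = (14² + (7·√3)² − 7²) / (2·14·7·√3) = 294/339.48 = 0.866, so ∠HGK = 30°.

Therefore, the measure of angle ∠HGK = 30°.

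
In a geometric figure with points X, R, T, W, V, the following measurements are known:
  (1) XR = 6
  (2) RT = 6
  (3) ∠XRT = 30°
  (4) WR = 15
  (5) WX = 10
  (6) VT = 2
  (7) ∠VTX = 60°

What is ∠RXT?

Step 1: By the law of cosines on triangle XRT: XT² = 6² + 6² − 2·6·6·cos(30°) = 9.65, so XT ≈ 3.11.
Step 2: By the inverse law of cosines on triangle RXT: cos(∠RXT) = (6² + 3.11² − 6²) / (2·6·3.11) = 9.65/37.27 = 0.2588, so ∠RXT = 75°.

Therefore, the measure of angle ∠RXT = 75°.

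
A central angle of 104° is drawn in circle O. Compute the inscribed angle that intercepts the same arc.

By the inscribed angle theorem, the inscribed angle is half the central angle.
Inscribed angle = 104° / 2 = 52°

52°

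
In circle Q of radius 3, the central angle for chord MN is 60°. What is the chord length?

Drop a perpendicular from the center to the chord, bisecting both the chord and the central angle.
Each half-chord = r sin(θ/2) = 3 sin(30°).
The full chord = 2 × 3 × sin(30°) = 3.

3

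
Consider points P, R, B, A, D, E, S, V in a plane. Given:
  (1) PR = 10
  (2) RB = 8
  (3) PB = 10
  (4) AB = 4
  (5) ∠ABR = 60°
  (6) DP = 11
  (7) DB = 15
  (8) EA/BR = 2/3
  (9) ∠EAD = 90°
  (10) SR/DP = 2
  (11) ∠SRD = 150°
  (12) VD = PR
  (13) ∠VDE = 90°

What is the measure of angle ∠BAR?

Step 1: By the law of cosines on triangle ABR: AR² = 4² + 8² − 2·4·8·cos(60°) = 48, so AR = 4·√3.
Step 2: By the inverse law of cosines on triangle BAR: cos(∠BAR) = (4² + (4·√3)² − 8²) / (2·4·4·√3) = 0/55.43 = 0, so ∠BAR = 90°.

Therefore, the measure of angle ∠BAR = 90°.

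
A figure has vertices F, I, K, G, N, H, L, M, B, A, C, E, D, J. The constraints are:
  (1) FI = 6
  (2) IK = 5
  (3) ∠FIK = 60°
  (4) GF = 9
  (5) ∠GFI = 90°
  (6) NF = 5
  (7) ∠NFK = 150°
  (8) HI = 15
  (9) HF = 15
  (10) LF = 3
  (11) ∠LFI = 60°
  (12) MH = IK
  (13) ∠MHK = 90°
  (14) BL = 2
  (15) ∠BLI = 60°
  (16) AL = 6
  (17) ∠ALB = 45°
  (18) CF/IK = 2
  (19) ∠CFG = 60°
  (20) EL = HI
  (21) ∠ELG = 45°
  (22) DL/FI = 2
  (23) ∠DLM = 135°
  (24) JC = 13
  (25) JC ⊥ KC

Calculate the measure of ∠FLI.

Step 1: By the law of cosines on triangle LFI: LI² = 3² + 6² − 2·3·6·cos(60°) = 27, so LI = 3·√3.
Step 2: By the inverse law of cosines on triangle FLI: cos(∠FLI) = (3² + (3·√3)² − 6²) / (2·3·3·√3) = 0/31.18 = 0, so ∠FLI = 90°.

Therefore, the measure of angle ∠FLI = 90°.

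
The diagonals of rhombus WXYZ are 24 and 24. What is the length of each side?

The diagonals of a rhombus bisect each other at right angles.
Half-diagonals: 24/2 = 12 and 24/2 = 12
side = sqrt(12^2 + 12^2)
side = sqrt(144 + 144)
side = sqrt(288) = 12*sqrt(2)

12*sqrt(2)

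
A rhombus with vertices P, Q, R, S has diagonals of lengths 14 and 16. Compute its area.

Area = (14 * 16) / 2 = 224 / 2 = 112

112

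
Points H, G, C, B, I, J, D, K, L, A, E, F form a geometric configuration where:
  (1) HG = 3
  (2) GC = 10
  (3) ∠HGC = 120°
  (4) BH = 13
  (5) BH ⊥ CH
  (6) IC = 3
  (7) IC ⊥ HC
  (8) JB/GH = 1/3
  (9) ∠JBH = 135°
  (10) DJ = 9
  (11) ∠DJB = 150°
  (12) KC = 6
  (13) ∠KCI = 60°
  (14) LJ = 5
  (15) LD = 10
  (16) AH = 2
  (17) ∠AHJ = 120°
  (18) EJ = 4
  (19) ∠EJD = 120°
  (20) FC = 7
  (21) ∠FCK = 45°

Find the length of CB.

Step 1: By the law of cosines on triangle CGH: CH² = 10² + 3² − 2·10·3·cos(120°) = 139, so CH = √139.
Step 2: By the law of cosines on triangle CHB: CB² = √139² + 13² − 2·√139·13·cos(90°) = 308, so CB = 2·√77.

Therefore, the length of CB = 2·√77.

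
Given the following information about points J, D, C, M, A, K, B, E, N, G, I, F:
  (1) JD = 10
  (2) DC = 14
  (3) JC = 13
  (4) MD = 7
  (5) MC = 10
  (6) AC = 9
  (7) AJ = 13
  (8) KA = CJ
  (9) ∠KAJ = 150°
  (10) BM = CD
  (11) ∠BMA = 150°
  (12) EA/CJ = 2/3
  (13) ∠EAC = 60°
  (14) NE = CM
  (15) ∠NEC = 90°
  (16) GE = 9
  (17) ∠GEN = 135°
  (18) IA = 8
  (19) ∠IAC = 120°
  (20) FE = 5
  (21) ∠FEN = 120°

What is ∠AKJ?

From the given relations: KA = CJ = 13.
Step 1: By the law of cosines on triangle KAJ: KJ² = 13² + 13² − 2·13·13·cos(150°) = 630.72, so KJ ≈ 25.11.
Step 2: By the inverse law of cosines on triangle AKJ: cos(∠AKJ) = (13² + 25.11² − 13²) / (2·13·25.11) = 630.72/652.97 = 0.9659, so ∠AKJ = 15°.

Therefore, the measure of angle ∠AKJ = 15°.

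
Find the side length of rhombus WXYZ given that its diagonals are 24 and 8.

The diagonals of a rhombus bisect each other at right angles.
Half-diagonals: 24/2 = 12 and 8/2 = 4
side = sqrt(12^2 + 4^2)
side = sqrt(144 + 16)
side = sqrt(160) = 4*sqrt(10)

4*sqrt(10)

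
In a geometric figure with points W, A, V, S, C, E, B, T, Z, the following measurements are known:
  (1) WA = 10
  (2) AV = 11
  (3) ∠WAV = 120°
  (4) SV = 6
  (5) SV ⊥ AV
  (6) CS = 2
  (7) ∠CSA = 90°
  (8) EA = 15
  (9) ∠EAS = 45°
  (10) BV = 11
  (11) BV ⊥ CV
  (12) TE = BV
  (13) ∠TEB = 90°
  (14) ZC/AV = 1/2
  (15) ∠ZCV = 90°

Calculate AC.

Step 1: By the law of cosines on triangle SVA: SA² = 6² + 11² − 2·6·11·cos(90°) = 157, so SA = √157.
Step 2: By the law of cosines on triangle ASC: AC² = √157² + 2² − 2·√157·2·cos(90°) = 161, so AC = √161.

Therefore, the length of AC = √161.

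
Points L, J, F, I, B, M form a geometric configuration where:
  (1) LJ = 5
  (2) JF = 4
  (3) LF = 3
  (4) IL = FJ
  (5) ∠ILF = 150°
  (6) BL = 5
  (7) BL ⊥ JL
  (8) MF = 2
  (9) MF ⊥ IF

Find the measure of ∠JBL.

Step 1: By the law of cosines on triangle BLJ: BJ² = 5² + 5² − 2·5·5·cos(90°) = 50, so BJ = 5·√2.
Step 2: By the inverse law of cosines on triangle JBL: cos(∠JBL) = ((5·√2)² + 5² − 5²) / (2·5·√2·5) = 50/70.71 = 0.7071, so ∠JBL = 45°.

Therefore, the measure of angle ∠JBL = 45°.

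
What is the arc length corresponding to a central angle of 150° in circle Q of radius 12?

Arc length = 2πr × θ/360
= 2π × 12 × 5/12
= 10*pi

10*pi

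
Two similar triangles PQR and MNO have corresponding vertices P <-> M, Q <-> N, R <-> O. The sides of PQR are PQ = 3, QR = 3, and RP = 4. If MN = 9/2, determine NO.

Similar triangles have proportional sides. Setting up the proportion:
MN / PQ = NO / QR
9/2 / 3 = NO / 3
NO = 3 * 9/2 / 3 = 9/2.

9/2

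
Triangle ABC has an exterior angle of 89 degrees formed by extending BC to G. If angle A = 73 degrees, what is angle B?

angle B = 89 - 73 = 16 degrees (exterior angle theorem).

16 degrees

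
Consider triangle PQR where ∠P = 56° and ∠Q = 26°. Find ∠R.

By the triangle angle sum property, the three interior angles of any triangle add up to 180°.
We know angle P = 56° and angle Q = 26°, so their sum is 82°.
Therefore angle R = 180° - 82° = 98°.

98 degrees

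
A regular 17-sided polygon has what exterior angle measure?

Each exterior angle of a regular n-gon is 360 / n.
For n = 17: 360 / 17 = 360/17 degrees.

360/17 degrees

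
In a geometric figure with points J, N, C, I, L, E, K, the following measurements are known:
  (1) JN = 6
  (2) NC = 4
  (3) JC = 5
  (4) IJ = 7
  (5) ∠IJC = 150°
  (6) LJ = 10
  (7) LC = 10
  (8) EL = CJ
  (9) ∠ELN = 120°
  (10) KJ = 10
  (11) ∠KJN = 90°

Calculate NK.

Step 1: By the law of cosines on triangle NJK: NK² = 6² + 10² − 2·6·10·cos(90°) = 136, so NK = 2·√34.

Therefore, the length of NK = 2·√34.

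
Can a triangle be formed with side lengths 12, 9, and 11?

Check all three triangle inequalities:
12 + 9 = 21 > 11 ✓
12 + 11 = 23 > 9 ✓
9 + 11 = 20 > 12 ✓
All conditions hold, so these sides form a valid triangle.

Yes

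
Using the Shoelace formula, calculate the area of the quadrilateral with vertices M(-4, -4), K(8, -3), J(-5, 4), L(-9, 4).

The Shoelace formula works by pairing each vertex with the next (cycling back to the first).
For each pair, compute x_i*y_(i+1) - x_(i+1)*y_i:
  (-4*-3 - 8*-4) = 44
  (8*4 - -5*-3) = 17
  (-5*4 - -9*4) = 16
  (-9*-4 - -4*4) = 52
Taking half the absolute value of the total: Area = (1/2)(129) = 129/2.

129/2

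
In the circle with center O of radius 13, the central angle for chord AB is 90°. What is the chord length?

Drop a perpendicular from the center to the chord, bisecting both the chord and the central angle.
Each half-chord = r sin(θ/2) = 13 sin(45°).
The full chord = 2 × 13 × sin(45°) = 13*sqrt(2).

13*sqrt(2)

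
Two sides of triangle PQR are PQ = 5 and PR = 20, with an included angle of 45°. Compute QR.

When two sides and the included angle are known, the law of cosines gives the third side.
c^2 = a^2 + b^2 - 2ab cos(C) generalizes the Pythagorean theorem to non-right triangles.
Here: QR^2 = 25 + 400 - 200*(sqrt(2)/2) = 425 - 100*sqrt(2)
QR = 5*sqrt(17 - 4*sqrt(2))

5*sqrt(17 - 4*sqrt(2))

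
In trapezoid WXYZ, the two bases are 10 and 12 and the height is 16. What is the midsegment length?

The midsegment of a trapezoid = (base1 + base2) / 2
midsegment = (10 + 12) / 2
midsegment = 22 / 2
midsegment = 11

11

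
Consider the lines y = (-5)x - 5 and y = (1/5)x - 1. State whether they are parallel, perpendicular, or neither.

Slope of line 1: m1 = -5
Slope of line 2: m2 = 1/5
Two lines are perpendicular when the product of their slopes is -1 (negative reciprocals).
m1 * m2 = (-5) * (1/5) = -1, confirming perpendicularity.

Perpendicular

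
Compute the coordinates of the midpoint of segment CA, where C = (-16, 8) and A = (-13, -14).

The midpoint is the point halfway along the segment.
Move half the horizontal distance: -16 + (-13 - -16)/2 = -16 + 3/2 = -29/2
Move half the vertical distance: 8 + (-14 - 8)/2 = 8 + -22/2 = -3
Midpoint = (-29/2, -3)

(-29/2, -3)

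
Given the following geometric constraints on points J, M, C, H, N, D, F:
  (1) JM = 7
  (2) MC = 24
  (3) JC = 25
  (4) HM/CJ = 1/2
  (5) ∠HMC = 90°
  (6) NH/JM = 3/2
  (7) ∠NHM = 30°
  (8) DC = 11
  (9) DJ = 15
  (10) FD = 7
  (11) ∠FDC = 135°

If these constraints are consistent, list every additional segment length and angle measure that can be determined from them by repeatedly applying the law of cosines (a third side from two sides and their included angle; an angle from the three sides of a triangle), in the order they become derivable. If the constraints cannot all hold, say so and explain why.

The constraints are consistent. Derivable facts, in order:
After 1 step:
- CF ≈ 16.7
- CH ≈ 27.06
- MN ≈ 6.26
- ∠CDJ = 147.72°
- ∠CJD = 13.59°
- ∠CJM = 73.74°
- ∠CMJ = 90°
- ∠DCJ = 18.69°
- ∠JCM = 16.26°
After 2 steps:
- ∠CFD = 27.76°
- ∠CHM = 62.49°
- ∠DCF = 17.24°
- ∠HCM = 27.51°
- ∠HMN = 57.02°
- ∠HNM = 92.98°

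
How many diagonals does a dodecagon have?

The number of diagonals in an n-gon is n(n - 3)/2.
For n = 12: 12(12 - 3)/2 = 12 × 9 / 2 = 54.

54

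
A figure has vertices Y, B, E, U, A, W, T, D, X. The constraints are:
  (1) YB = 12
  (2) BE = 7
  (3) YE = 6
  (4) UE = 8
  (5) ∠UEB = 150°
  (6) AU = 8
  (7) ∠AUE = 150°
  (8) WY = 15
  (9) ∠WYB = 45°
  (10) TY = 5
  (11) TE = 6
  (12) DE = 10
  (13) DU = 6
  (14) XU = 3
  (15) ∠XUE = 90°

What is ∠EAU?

Step 1: By the law of cosines on triangle AUE: AE² = 8² + 8² − 2·8·8·cos(150°) = 238.85, so AE ≈ 15.45.
Step 2: By the inverse law of cosines on triangle EAU: cos(∠EAU) = (15.45² + 8² − 8²) / (2·15.45·8) = 238.85/247.28 = 0.9659, so ∠EAU = 15°.

Therefore, the measure of angle ∠EAU = 15°.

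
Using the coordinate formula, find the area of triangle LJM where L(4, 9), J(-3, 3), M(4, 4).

Using the Shoelace formula for a triangle:
Area = (1/2)|x0(y1 - y2) + x1(y2 - y0) + x2(y0 - y1)|
Area = (1/2)|4(3 - 4) + -3(4 - 9) + 4(9 - 3)|
Area = (1/2)|-4 + 15 + 24|
Area = (1/2)|35|
Area = (1/2)(35)
Area = 35/2

35/2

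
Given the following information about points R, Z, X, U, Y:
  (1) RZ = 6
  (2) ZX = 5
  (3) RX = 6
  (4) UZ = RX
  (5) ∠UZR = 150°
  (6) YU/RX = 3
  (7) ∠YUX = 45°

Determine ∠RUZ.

From the given relations: UZ = RX = 6.
Step 1: By the law of cosines on triangle UZR: UR² = 6² + 6² − 2·6·6·cos(150°) = 134.35, so UR ≈ 11.59.
Step 2: By the inverse law of cosines on triangle RUZ: cos(∠RUZ) = (11.59² + 6² − 6²) / (2·11.59·6) = 134.35/139.09 = 0.9659, so ∠RUZ = 15°.

Therefore, the measure of angle ∠RUZ = 15°.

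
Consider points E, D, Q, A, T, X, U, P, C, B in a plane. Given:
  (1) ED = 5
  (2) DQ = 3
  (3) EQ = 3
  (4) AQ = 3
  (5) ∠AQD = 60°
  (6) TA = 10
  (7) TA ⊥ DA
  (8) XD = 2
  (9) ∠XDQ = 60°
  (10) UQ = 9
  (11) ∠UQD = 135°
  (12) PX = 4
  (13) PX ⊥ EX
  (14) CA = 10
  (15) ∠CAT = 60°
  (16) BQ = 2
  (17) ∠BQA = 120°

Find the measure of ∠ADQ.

Step 1: By the law of cosines on triangle DQA: DA² = 3² + 3² − 2·3·3·cos(60°) = 9, so DA = 3.
Step 2: By the inverse law of cosines on triangle ADQ: cos(∠ADQ) = (3² + 3² − 3²) / (2·3·3) = 9/18 = 0.5, so ∠ADQ = 60°.

Therefore, the measure of angle ∠ADQ = 60°.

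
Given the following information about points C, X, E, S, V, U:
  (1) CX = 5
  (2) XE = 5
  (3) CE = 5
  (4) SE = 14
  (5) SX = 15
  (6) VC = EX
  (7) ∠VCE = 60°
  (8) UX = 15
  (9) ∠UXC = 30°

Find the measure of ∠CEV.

From the given relations: VC = EX = 5.
Step 1: By the law of cosines on triangle ECV: EV² = 5² + 5² − 2·5·5·cos(60°) = 25, so EV = 5.
Step 2: By the inverse law of cosines on triangle CEV: cos(∠CEV) = (5² + 5² − 5²) / (2·5·5) = 25/50 = 0.5, so ∠CEV = 60°.

Therefore, the measure of angle ∠CEV = 60°.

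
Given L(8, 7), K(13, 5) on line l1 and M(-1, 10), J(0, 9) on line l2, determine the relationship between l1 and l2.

Slope of line 1: m1 = (5 - 7)/(13 - 8) = -2/5 = -2/5
Slope of line 2: m2 = (9 - 10)/(0 - -1) = -1/1 = -1
For parallel lines we need equal slopes: -2/5 != -1.
For perpendicular lines we need m1*m2 = -1: (-2/5)(-1) = 2/5 != -1.
Since neither condition holds, the lines are neither parallel nor perpendicular.

Neither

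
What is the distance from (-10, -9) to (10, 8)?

d = sqrt((10 - -10)^2 + (8 - -9)^2)
d = sqrt(20^2 + 17^2)
d = sqrt(400 + 289)
d = sqrt(689)

sqrt(689)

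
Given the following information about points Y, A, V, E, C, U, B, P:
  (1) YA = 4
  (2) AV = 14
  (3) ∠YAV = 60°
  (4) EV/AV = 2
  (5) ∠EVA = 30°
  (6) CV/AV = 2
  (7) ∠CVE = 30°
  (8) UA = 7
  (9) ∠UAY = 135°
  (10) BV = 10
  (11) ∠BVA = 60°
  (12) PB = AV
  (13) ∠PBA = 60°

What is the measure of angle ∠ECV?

From the given relations: CV = 2·AV = 2·14 = 28; EV = 2·AV = 2·14 = 28.
Step 1: By the law of cosines on triangle CVE: CE² = 28² + 28² − 2·28·28·cos(30°) = 210.07, so CE ≈ 14.49.
Step 2: By the inverse law of cosines on triangle ECV: cos(∠ECV) = (14.49² + 28² − 28²) / (2·14.49·28) = 210.07/811.66 = 0.2588, so ∠ECV = 75°.

Therefore, the measure of angle ∠ECV = 75°.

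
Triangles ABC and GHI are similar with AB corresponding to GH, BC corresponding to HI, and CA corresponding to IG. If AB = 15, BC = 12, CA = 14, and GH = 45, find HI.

Similar triangles have proportional sides. Setting up the proportion:
GH / AB = HI / BC
45 / 15 = HI / 12
HI = 12 * 45 / 15 = 36.

36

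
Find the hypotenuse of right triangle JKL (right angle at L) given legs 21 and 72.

By the Pythagorean theorem: JK^2 = JL^2 + KL^2
JK^2 = 21^2 + 72^2 = 441 + 5184 = 5625
JK = sqrt(5625) = 75

75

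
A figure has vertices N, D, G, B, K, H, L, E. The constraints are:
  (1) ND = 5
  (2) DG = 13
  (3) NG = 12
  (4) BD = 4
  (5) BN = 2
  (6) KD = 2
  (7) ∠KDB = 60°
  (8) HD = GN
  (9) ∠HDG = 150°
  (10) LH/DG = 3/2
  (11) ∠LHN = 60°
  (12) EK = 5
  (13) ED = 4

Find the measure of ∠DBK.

Step 1: By the law of cosines on triangle BDK: BK² = 4² + 2² − 2·4·2·cos(60°) = 12, so BK = 2·√3.
Step 2: By the inverse law of cosines on triangle DBK: cos(∠DBK) = (4² + (2·√3)² − 2²) / (2·4·2·√3) = 24/27.71 = 0.866, so ∠DBK = 30°.

Therefore, the measure of angle ∠DBK = 30°.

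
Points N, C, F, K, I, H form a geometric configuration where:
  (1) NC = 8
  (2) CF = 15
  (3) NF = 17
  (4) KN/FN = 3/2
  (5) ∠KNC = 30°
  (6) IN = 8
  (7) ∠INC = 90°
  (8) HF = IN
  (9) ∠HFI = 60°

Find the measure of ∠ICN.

Step 1: By the law of cosines on triangle CNI: CI² = 8² + 8² − 2·8·8·cos(90°) = 128, so CI = 8·√2.
Step 2: By the inverse law of cosines on triangle ICN: cos(∠ICN) = ((8·√2)² + 8² − 8²) / (2·8·√2·8) = 128/181.02 = 0.7071, so ∠ICN = 45°.

Therefore, the measure of angle ∠ICN = 45°.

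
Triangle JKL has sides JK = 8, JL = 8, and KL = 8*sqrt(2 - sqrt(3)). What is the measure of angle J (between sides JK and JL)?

By the inverse law of cosines: cos(J) = (JK² + JL² - KL²) / (2 × JK × JL)
cos(J) = (8² + 8² - (8*sqrt(2 - sqrt(3)))²) / (2 × 8 × 8)
cos(J) = (64 + 64 - (128 - 64*sqrt(3))) / 128
cos(J) = sqrt(3)/2
J = arccos(sqrt(3)/2) = 30°

30°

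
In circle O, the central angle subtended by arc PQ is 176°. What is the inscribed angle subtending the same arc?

By the inscribed angle theorem, the inscribed angle is half the central angle.
Inscribed angle = 176° / 2 = 88°

88°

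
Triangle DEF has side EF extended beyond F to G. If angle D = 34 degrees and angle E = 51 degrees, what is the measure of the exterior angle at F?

The interior angle at F is 180 - 34 - 51 = 95 degrees.
The exterior angle and interior angle at F are supplementary:
Exterior angle = 180 - 95 = 85 degrees.

85 degrees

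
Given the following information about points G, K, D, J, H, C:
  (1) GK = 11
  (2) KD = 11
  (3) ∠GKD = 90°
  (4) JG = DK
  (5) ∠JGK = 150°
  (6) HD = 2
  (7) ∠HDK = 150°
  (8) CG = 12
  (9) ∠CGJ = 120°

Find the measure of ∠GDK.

Step 1: By the law of cosines on triangle DKG: DG² = 11² + 11² − 2·11·11·cos(90°) = 242, so DG = 11·√2.
Step 2: By the inverse law of cosines on triangle GDK: cos(∠GDK) = ((11·√2)² + 11² − 11²) / (2·11·√2·11) = 242/342.24 = 0.7071, so ∠GDK = 45°.

Therefore, the measure of angle ∠GDK = 45°.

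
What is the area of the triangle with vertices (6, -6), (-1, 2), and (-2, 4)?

Using the Shoelace formula for a triangle:
Area = (1/2)|x0(y1 - y2) + x1(y2 - y0) + x2(y0 - y1)|
Area = (1/2)|6(2 - 4) + -1(4 - -6) + -2(-6 - 2)|
Area = (1/2)|-12 + -10 + 16|
Area = (1/2)|-6|
Area = (1/2)(6)
Area = 3

3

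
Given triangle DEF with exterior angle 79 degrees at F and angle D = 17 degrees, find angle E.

The exterior angle theorem states that an exterior angle equals the sum of the two non-adjacent interior angles.
So 79 = 17 + angle E, which gives angle E = 79 - 17 = 62 degrees.

62 degrees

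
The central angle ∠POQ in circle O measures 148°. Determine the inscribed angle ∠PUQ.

An inscribed angle intercepts an arc from a point on the circle, while the central angle intercepts the same arc from the center.
The inscribed angle is always half the central angle: 148° / 2 = 74°.

74°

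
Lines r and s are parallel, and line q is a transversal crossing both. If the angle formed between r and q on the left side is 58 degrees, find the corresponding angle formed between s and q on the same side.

Corresponding angles formed by parallel lines and a transversal are equal.
The given angle is 58 degrees.
The corresponding angle = 58 degrees.

58 degrees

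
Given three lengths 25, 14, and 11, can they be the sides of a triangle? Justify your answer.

Check the triangle inequality: 14 + 11 = 25 ≤ 25.
Since the sum of two sides does not exceed the third, no triangle can be formed.

No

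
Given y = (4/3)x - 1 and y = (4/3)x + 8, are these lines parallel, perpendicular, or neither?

Slope of line 1: m1 = 4/3
Slope of line 2: m2 = 4/3
Two lines are parallel if and only if they have equal slopes (or both are vertical).
Here m1 = m2 = 4/3, confirming the lines are parallel.

Parallel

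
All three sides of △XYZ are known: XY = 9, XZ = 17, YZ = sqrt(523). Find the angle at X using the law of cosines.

By the inverse law of cosines: cos(X) = (XY² + XZ² - YZ²) / (2 × XY × XZ)
cos(X) = (9² + 17² - (sqrt(523))²) / (2 × 9 × 17)
cos(X) = (81 + 289 - (523)) / 306
cos(X) = -1/2
X = arccos(-1/2) = 120°

120°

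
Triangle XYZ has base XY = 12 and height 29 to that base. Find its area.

Area = (1/2)(12)(29) = 174

174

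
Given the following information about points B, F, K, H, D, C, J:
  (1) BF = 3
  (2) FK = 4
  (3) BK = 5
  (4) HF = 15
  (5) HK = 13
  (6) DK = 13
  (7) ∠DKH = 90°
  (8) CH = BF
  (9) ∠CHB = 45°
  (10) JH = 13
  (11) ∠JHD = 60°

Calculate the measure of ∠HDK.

Step 1: By the law of cosines on triangle DKH: DH² = 13² + 13² − 2·13·13·cos(90°) = 338, so DH = 13·√2.
Step 2: By the inverse law of cosines on triangle HDK: cos(∠HDK) = ((13·√2)² + 13² − 13²) / (2·13·√2·13) = 338/478 = 0.7071, so ∠HDK = 45°.

Therefore, the measure of angle ∠HDK = 45°.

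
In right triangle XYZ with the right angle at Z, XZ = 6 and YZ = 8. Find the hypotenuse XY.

By the Pythagorean theorem: XY^2 = XZ^2 + YZ^2
XY^2 = 6^2 + 8^2 = 36 + 64 = 100
XY = sqrt(100) = 10

10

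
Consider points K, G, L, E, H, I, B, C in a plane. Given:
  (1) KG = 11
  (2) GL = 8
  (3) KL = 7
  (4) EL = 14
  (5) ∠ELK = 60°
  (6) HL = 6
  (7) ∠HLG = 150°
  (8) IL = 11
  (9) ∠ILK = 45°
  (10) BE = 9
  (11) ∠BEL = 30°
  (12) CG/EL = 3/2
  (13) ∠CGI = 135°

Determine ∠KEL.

Step 1: By the law of cosines on triangle ELK: EK² = 14² + 7² − 2·14·7·cos(60°) = 147, so EK = 7·√3.
Step 2: By the inverse law of cosines on triangle KEL: cos(∠KEL) = ((7·√3)² + 14² − 7²) / (2·7·√3·14) = 294/339.48 = 0.866, so ∠KEL = 30°.

Therefore, the measure of angle ∠KEL = 30°.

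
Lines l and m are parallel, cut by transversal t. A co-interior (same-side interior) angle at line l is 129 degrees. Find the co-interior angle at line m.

Co-interior angles sum to 180: 180 - 129 = 51 degrees.

51 degrees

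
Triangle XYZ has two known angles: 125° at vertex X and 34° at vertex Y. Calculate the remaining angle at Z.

The interior angles sum to 180°: angle Z = 180 - 125 - 34 = 21°.
The triangle is obtuse (angles 125°, 34°, 21°).

21 degrees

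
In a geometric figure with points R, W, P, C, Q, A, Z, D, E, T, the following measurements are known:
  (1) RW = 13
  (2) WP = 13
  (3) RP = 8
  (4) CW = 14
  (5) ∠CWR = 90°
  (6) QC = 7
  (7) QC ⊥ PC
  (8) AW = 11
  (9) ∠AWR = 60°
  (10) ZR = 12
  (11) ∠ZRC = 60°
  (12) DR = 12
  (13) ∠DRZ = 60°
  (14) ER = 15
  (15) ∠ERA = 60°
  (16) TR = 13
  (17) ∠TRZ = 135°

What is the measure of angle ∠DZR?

Step 1: By the law of cosines on triangle ZRD: ZD² = 12² + 12² − 2·12·12·cos(60°) = 144, so ZD = 12.
Step 2: By the inverse law of cosines on triangle DZR: cos(∠DZR) = (12² + 12² − 12²) / (2·12·12) = 144/288 = 0.5, so ∠DZR = 60°.

Therefore, the measure of angle ∠DZR = 60°.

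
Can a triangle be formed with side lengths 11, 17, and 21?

Yes.
The triangle inequality requires that the sum of any two sides exceeds the third.
Here 11 + 17 = 28 > 21, so the condition is met.

Yes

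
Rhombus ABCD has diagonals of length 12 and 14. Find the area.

Area of a rhombus = (d1 * d2) / 2
Area = (12 * 14) / 2
Area = 168 / 2
Area = 84

84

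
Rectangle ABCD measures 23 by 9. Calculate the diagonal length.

Using the Pythagorean theorem:
d² = 23² + 9² = 529 + 81 = 610
d = sqrt(610)

sqrt(610)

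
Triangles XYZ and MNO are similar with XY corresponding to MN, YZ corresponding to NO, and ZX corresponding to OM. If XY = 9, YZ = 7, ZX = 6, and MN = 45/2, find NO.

Since the triangles are similar, the ratio of corresponding sides is constant.
Scale factor k = MN / XY = 45/2 / 9 = 5/2
NO = k * YZ = 5/2 * 7 = 35/2

35/2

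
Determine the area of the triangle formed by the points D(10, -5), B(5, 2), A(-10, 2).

Using the Shoelace formula for a triangle:
Area = (1/2)|x0(y1 - y2) + x1(y2 - y0) + x2(y0 - y1)|
Area = (1/2)|10(2 - 2) + 5(2 - -5) + -10(-5 - 2)|
Area = (1/2)|0 + 35 + 70|
Area = (1/2)|105|
Area = (1/2)(105)
Area = 105/2

105/2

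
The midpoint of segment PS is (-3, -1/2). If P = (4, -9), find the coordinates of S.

Using the midpoint formula: M = ((x1 + x2)/2, (y1 + y2)/2)
We know M = (-3, -1/2) and P = (4, -9)
For x: -3 = (4 + x2)/2, so x2 = 2*-3 - 4 = -10
For y: -1/2 = (-9 + y2)/2, so y2 = 2*-1/2 - -9 = 8
S = (-10, 8)

(-10, 8)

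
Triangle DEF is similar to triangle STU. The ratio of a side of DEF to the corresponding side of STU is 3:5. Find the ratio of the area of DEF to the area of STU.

The ratio of areas of similar triangles equals the square of the side ratio.
Side ratio = 3:5
Area ratio = (3/5)^2 = 9/25 = 9:25

9:25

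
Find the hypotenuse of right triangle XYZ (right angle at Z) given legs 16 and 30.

XY = sqrt(16^2 + 30^2) = sqrt(1156) = 34

34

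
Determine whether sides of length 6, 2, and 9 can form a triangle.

Check the triangle inequality: 6 + 2 = 8 ≤ 9.
Since the sum of two sides does not exceed the third, no triangle can be formed.

No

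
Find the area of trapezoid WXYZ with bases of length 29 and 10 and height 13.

Area = (29 + 10) * 13 / 2 = 507 / 2 = 507/2

507/2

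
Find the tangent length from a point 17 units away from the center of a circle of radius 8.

The tangent, radius, and line from the external point to the center form a right triangle.
The right angle is where the tangent meets the radius.
By the Pythagorean theorem: tangent² + 8² = 17²
tangent² = 289 - 64 = 225
tangent = 15

15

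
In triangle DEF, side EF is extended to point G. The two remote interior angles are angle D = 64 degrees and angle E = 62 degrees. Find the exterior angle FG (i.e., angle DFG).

Exterior angle = 64 + 62 = 126 degrees (exterior angle theorem).

126 degrees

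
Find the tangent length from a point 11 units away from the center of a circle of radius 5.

The tangent, radius, and line from the external point to the center form a right triangle.
The right angle is where the tangent meets the radius.
By the Pythagorean theorem: tangent² + 5² = 11²
tangent² = 121 - 25 = 96
tangent = 4*sqrt(6)

4*sqrt(6)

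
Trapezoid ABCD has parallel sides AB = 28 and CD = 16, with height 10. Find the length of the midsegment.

midsegment = (28 + 16) / 2 = 44 / 2 = 22

22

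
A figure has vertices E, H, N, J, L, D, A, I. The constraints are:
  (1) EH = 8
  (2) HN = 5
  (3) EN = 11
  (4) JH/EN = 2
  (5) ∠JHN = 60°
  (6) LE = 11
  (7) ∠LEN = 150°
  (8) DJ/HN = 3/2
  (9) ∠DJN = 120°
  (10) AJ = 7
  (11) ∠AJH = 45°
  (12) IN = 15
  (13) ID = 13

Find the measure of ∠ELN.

Step 1: By the law of cosines on triangle LEN: LN² = 11² + 11² − 2·11·11·cos(150°) = 451.58, so LN ≈ 21.25.
Step 2: By the inverse law of cosines on triangle ELN: cos(∠ELN) = (11² + 21.25² − 11²) / (2·11·21.25) = 451.58/467.51 = 0.9659, so ∠ELN = 15°.

Therefore, the measure of angle ∠ELN = 15°.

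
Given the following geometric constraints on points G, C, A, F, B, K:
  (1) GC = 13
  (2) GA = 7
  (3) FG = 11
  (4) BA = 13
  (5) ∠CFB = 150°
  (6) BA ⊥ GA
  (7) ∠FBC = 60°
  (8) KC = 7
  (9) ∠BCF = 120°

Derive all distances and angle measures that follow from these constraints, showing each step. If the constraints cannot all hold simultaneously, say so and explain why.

These constraints are not satisfiable: (5), (7) and (9) are the three interior angles of triangle CFB, which must sum to 180°, but 150° + 60° + 120° = 330°. No planar figure meets all of them, so nothing further can be derived.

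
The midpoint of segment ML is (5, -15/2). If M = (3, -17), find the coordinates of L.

Using the midpoint formula: M = ((x1 + x2)/2, (y1 + y2)/2)
We know M = (5, -15/2) and M = (3, -17)
For x: 5 = (3 + x2)/2, so x2 = 2*5 - 3 = 7
For y: -15/2 = (-17 + y2)/2, so y2 = 2*-15/2 - -17 = 2
L = (7, 2)

(7, 2)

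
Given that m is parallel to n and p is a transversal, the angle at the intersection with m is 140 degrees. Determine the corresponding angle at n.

When a transversal crosses parallel lines, angles in the same position at each intersection are called corresponding angles.
These are always equal, so the answer is 140 degrees.

140 degrees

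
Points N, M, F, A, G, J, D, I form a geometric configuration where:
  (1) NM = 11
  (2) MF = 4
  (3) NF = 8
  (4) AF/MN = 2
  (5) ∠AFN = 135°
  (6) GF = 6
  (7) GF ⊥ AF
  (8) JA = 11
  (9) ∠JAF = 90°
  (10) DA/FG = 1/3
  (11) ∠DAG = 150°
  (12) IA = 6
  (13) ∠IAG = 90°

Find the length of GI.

From the given relations: AF = 2·MN = 2·11 = 22.
Step 1: By the law of cosines on triangle GFA: GA² = 6² + 22² − 2·6·22·cos(90°) = 520, so GA = 2·√130.
Step 2: By the law of cosines on triangle GAI: GI² = (2·√130)² + 6² − 2·2·√130·6·cos(90°) = 556, so GI = 2·√139.

Therefore, the length of GI = 2·√139.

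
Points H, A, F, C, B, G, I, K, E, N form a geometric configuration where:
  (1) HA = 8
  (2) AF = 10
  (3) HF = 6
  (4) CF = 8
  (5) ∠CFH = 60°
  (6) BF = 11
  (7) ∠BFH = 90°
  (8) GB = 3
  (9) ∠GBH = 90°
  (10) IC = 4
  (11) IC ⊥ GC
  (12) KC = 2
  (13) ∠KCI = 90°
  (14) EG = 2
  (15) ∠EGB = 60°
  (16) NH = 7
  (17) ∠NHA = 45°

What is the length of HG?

Step 1: By the law of cosines on triangle BFH: BH² = 11² + 6² − 2·11·6·cos(90°) = 157, so BH = √157.
Step 2: By the law of cosines on triangle HBG: HG² = √157² + 3² − 2·√157·3·cos(90°) = 166, so HG = √166.

Therefore, the length of HG = √166.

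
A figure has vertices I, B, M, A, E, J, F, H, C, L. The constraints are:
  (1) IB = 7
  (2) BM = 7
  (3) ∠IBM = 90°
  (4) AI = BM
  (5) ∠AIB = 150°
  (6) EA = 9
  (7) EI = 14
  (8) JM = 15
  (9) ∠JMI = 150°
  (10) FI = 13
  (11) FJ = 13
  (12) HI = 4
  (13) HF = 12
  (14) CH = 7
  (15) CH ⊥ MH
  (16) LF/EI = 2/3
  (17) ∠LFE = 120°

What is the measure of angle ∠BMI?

Step 1: By the law of cosines on triangle MBI: MI² = 7² + 7² − 2·7·7·cos(90°) = 98, so MI = 7·√2.
Step 2: By the inverse law of cosines on triangle BMI: cos(∠BMI) = (7² + (7·√2)² − 7²) / (2·7·7·√2) = 98/138.59 = 0.7071, so ∠BMI = 45°.

Therefore, the measure of angle ∠BMI = 45°.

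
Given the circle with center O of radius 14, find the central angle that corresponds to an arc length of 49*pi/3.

θ = 360 × 49*pi/3 / (2π × 14) = 210° (rearranging arc length formula).

210°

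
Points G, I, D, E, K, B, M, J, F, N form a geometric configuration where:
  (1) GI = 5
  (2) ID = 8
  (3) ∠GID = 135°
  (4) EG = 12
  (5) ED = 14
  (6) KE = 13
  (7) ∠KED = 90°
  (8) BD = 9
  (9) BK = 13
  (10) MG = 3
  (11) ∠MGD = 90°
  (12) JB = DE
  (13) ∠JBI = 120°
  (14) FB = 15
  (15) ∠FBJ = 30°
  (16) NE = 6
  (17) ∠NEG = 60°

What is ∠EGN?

Step 1: By the law of cosines on triangle GEN: GN² = 12² + 6² − 2·12·6·cos(60°) = 108, so GN = 6·√3.
Step 2: By the inverse law of cosines on triangle EGN: cos(∠EGN) = (12² + (6·√3)² − 6²) / (2·12·6·√3) = 216/249.42 = 0.866, so ∠EGN = 30°.

Therefore, the measure of angle ∠EGN = 30°.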